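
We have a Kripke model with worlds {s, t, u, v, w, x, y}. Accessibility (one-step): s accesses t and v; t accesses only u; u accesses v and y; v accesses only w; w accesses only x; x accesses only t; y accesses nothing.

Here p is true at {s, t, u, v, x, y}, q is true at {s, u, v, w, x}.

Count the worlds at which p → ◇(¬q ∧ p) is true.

4

s: p is T, ◇(¬q ∧ p) is T. ✓
t: p is T, ◇(¬q ∧ p) is F. ✗
u: p is T, ◇(¬q ∧ p) is T. ✓
v: p is T, ◇(¬q ∧ p) is F. ✗
w: p is F, ◇(¬q ∧ p) is F. ✓
x: p is T, ◇(¬q ∧ p) is T. ✓
y: p is T, ◇(¬q ∧ p) is F. ✗
Satisfying worlds: {s, u, w, x}.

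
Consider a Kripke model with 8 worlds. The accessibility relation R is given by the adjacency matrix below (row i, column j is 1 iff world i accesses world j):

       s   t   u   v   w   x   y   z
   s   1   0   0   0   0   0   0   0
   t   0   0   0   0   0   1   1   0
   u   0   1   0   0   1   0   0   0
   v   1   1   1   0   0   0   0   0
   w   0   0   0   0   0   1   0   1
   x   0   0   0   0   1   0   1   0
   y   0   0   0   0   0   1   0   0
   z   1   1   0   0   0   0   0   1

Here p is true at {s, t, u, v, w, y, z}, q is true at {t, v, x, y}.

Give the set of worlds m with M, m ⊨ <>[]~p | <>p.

s: <>[]~p is F, <>p is T. ✓
t: <>[]~p is T, <>p is T. ✓
u: <>[]~p is F, <>p is T. ✓
v: <>[]~p is F, <>p is T. ✓
w: <>[]~p is F, <>p is T. ✓
x: <>[]~p is T, <>p is T. ✓
y: <>[]~p is F, <>p is F. ✗
z: <>[]~p is F, <>p is T. ✓

{s, t, u, v, w, x, z}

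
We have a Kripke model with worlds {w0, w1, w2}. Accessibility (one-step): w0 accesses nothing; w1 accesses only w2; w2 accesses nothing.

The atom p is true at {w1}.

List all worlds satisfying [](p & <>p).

{w0, w2}

w0: no successors, so [](p & <>p) holds vacuously. ✓
w1: successors {w2}; p & <>p there: w2:F. ✗
w2: no successors, so [](p & <>p) holds vacuously. ✓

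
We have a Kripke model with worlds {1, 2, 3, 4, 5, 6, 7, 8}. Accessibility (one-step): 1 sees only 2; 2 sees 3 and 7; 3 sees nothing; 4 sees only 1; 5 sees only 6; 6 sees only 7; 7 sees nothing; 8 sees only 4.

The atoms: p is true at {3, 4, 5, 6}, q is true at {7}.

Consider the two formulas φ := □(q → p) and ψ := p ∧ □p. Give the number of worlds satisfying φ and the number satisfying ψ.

For □(q → p):
1: successors {2}; q → p there: 2:T. ✓
2: successors {3, 7}; q → p there: 3:T, 7:F. ✗
3: no successors, so □(q → p) holds vacuously. ✓
4: successors {1}; q → p there: 1:T. ✓
5: successors {6}; q → p there: 6:T. ✓
6: successors {7}; q → p there: 7:F. ✗
7: no successors, so □(q → p) holds vacuously. ✓
8: successors {4}; q → p there: 4:T. ✓
— 6 worlds.
For p ∧ □p:
1: p is F, □p is F. ✗
2: p is F, □p is F. ✗
3: p is T, □p is T. ✓
4: p is T, □p is F. ✗
5: p is T, □p is T. ✓
6: p is T, □p is F. ✗
7: p is F, □p is T. ✗
8: p is F, □p is T. ✗
— 2 worlds.

6 and 2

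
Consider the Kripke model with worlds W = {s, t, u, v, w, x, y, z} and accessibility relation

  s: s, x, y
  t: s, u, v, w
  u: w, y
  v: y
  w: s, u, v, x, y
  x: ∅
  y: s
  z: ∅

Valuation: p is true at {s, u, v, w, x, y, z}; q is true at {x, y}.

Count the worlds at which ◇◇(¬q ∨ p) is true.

6

s: successors {s, x, y}; ◇(¬q ∨ p) there: s:T, x:F, y:T. ✓
t: successors {s, u, v, w}; ◇(¬q ∨ p) there: s:T, u:T, v:T, w:T. ✓
u: successors {w, y}; ◇(¬q ∨ p) there: w:T, y:T. ✓
v: successors {y}; ◇(¬q ∨ p) there: y:T. ✓
w: successors {s, u, v, x, y}; ◇(¬q ∨ p) there: s:T, u:T, v:T, x:F, y:T. ✓
x: no successors, so ◇◇(¬q ∨ p) fails. ✗
y: successors {s}; ◇(¬q ∨ p) there: s:T. ✓
z: no successors, so ◇◇(¬q ∨ p) fails. ✗
Satisfying worlds: {s, t, u, v, w, y}.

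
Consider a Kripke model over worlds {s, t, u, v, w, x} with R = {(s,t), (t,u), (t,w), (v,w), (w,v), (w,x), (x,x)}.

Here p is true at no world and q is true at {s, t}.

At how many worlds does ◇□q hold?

s: successors {t}; □q there: t:F. ✗
t: successors {u, w}; □q there: u:T, w:F. ✓
u: no successors, so ◇□q fails. ✗
v: successors {w}; □q there: w:F. ✗
w: successors {v, x}; □q there: v:F, x:F. ✗
x: successors {x}; □q there: x:F. ✗
Satisfying worlds: {t}.

1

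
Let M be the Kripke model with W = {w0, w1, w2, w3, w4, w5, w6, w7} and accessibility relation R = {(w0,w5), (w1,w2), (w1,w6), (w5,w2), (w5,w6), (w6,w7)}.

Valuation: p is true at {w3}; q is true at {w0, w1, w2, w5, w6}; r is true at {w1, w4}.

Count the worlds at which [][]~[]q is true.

w0: successors {w5}; []~[]q there: w5:F. ✗
w1: successors {w2, w6}; []~[]q there: w2:T, w6:F. ✗
w2: no successors, so [][]~[]q holds vacuously. ✓
w3: no successors, so [][]~[]q holds vacuously. ✓
w4: no successors, so [][]~[]q holds vacuously. ✓
w5: successors {w2, w6}; []~[]q there: w2:T, w6:F. ✗
w6: successors {w7}; []~[]q there: w7:T. ✓
w7: no successors, so [][]~[]q holds vacuously. ✓
Satisfying worlds: {w2, w3, w4, w6, w7}.

5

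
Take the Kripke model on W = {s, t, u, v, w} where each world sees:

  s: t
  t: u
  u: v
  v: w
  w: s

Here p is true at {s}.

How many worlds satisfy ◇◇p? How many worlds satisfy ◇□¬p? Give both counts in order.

For ◇◇p:
s: successors {t}; ◇p there: t:F. ✗
t: successors {u}; ◇p there: u:F. ✗
u: successors {v}; ◇p there: v:F. ✗
v: successors {w}; ◇p there: w:T. ✓
w: successors {s}; ◇p there: s:F. ✗
— 1 world.
For ◇□¬p:
s: successors {t}; □¬p there: t:T. ✓
t: successors {u}; □¬p there: u:T. ✓
u: successors {v}; □¬p there: v:T. ✓
v: successors {w}; □¬p there: w:F. ✗
w: successors {s}; □¬p there: s:T. ✓
— 4 worlds.

1 and 4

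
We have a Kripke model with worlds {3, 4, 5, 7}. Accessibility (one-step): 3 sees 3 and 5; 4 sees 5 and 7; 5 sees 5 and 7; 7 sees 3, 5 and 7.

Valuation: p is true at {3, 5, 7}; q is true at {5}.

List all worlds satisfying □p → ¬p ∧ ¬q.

3: □p is T, ¬p ∧ ¬q is F. ✗
4: □p is T, ¬p ∧ ¬q is T. ✓
5: □p is T, ¬p ∧ ¬q is F. ✗
7: □p is T, ¬p ∧ ¬q is F. ✗

{4}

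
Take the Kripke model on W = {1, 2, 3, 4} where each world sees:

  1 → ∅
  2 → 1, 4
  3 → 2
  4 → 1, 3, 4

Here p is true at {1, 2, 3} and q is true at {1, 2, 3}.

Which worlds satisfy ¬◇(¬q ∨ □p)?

1: ◇(¬q ∨ □p) is F. ✓
2: ◇(¬q ∨ □p) is T. ✗
3: ◇(¬q ∨ □p) is F. ✓
4: ◇(¬q ∨ □p) is T. ✗

{1, 3}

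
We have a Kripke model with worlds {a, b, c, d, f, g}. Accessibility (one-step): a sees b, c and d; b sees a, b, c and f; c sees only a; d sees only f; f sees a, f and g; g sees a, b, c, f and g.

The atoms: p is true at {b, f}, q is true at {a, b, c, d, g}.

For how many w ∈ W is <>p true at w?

a: successors {b, c, d}; p there: b:T, c:F, d:F. ✓
b: successors {a, b, c, f}; p there: a:F, b:T, c:F, f:T. ✓
c: successors {a}; p there: a:F. ✗
d: successors {f}; p there: f:T. ✓
f: successors {a, f, g}; p there: a:F, f:T, g:F. ✓
g: successors {a, b, c, f, g}; p there: a:F, b:T, c:F, f:T, g:F. ✓
Satisfying worlds: {a, b, d, f, g}.

5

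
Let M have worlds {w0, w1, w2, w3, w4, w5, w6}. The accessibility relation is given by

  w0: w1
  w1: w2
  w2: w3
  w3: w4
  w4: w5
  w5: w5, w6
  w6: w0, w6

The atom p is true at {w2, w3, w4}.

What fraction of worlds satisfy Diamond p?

3/7

w0: successors {w1}; p there: w1:F. ✗
w1: successors {w2}; p there: w2:T. ✓
w2: successors {w3}; p there: w3:T. ✓
w3: successors {w4}; p there: w4:T. ✓
w4: successors {w5}; p there: w5:F. ✗
w5: successors {w5, w6}; p there: w5:F, w6:F. ✗
w6: successors {w0, w6}; p there: w0:F, w6:F. ✗
That's 3 of 7 worlds, so 3/7.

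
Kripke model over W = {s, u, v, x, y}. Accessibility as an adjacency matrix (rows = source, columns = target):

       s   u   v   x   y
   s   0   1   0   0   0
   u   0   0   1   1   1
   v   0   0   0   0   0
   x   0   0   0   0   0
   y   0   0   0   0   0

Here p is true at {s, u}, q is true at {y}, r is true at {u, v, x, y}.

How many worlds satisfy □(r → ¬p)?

4

s: successors {u}; r → ¬p there: u:F. ✗
u: successors {v, x, y}; r → ¬p there: v:T, x:T, y:T. ✓
v: no successors, so □(r → ¬p) holds vacuously. ✓
x: no successors, so □(r → ¬p) holds vacuously. ✓
y: no successors, so □(r → ¬p) holds vacuously. ✓
Satisfying worlds: {u, v, x, y}.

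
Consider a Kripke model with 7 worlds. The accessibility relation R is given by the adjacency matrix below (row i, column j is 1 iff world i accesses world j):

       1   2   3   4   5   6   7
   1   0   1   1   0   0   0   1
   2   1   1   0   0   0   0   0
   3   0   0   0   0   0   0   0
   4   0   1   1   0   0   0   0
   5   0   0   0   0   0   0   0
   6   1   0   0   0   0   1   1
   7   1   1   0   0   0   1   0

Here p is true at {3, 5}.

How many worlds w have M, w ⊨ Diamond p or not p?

1: Diamond p is T, not p is T. ✓
2: Diamond p is F, not p is T. ✓
3: Diamond p is F, not p is F. ✗
4: Diamond p is T, not p is T. ✓
5: Diamond p is F, not p is F. ✗
6: Diamond p is F, not p is T. ✓
7: Diamond p is F, not p is T. ✓
Satisfying worlds: {1, 2, 4, 6, 7}.

5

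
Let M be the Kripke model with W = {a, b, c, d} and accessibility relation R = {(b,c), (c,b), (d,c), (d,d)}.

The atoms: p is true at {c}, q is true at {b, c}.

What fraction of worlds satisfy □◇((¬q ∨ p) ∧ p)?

1/2

a: no successors, so □◇((¬q ∨ p) ∧ p) holds vacuously. ✓
b: successors {c}; ◇((¬q ∨ p) ∧ p) there: c:F. ✗
c: successors {b}; ◇((¬q ∨ p) ∧ p) there: b:T. ✓
d: successors {c, d}; ◇((¬q ∨ p) ∧ p) there: c:F, d:T. ✗
That's 2 of 4 worlds, so 2/4 = 1/2.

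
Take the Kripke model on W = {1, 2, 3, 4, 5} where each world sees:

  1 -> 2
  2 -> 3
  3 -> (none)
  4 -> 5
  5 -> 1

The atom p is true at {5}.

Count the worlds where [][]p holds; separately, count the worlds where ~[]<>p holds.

2 and 4

For [][]p:
1: successors {2}; []p there: 2:F. ✗
2: successors {3}; []p there: 3:T. ✓
3: no successors, so [][]p holds vacuously. ✓
4: successors {5}; []p there: 5:F. ✗
5: successors {1}; []p there: 1:F. ✗
— 2 worlds.
For ~[]<>p:
1: []<>p is F. ✓
2: []<>p is F. ✓
3: []<>p is T. ✗
4: []<>p is F. ✓
5: []<>p is F. ✓
— 4 worlds.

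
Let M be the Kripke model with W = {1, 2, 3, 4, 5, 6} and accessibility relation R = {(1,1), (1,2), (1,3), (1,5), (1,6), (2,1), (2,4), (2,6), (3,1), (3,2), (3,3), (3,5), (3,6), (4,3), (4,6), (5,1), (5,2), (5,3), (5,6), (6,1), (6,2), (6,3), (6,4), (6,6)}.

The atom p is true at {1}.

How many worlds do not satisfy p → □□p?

1: p is T, □□p is F. ✗
2: p is F, □□p is F. ✓
3: p is F, □□p is F. ✓
4: p is F, □□p is F. ✓
5: p is F, □□p is F. ✓
6: p is F, □□p is F. ✓
Satisfying worlds: {2, 3, 4, 5, 6}.
So p → □□p fails at the other 1 world.

1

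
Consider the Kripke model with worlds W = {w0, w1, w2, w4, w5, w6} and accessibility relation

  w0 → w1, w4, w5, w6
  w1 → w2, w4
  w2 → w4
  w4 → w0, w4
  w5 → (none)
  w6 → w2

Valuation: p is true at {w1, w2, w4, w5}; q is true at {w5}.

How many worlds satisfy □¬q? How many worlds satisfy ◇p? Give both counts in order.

For □¬q:
w0: successors {w1, w4, w5, w6}; ¬q there: w1:T, w4:T, w5:F, w6:T. ✗
w1: successors {w2, w4}; ¬q there: w2:T, w4:T. ✓
w2: successors {w4}; ¬q there: w4:T. ✓
w4: successors {w0, w4}; ¬q there: w0:T, w4:T. ✓
w5: no successors, so □¬q holds vacuously. ✓
w6: successors {w2}; ¬q there: w2:T. ✓
— 5 worlds.
For ◇p:
w0: successors {w1, w4, w5, w6}; p there: w1:T, w4:T, w5:T, w6:F. ✓
w1: successors {w2, w4}; p there: w2:T, w4:T. ✓
w2: successors {w4}; p there: w4:T. ✓
w4: successors {w0, w4}; p there: w0:F, w4:T. ✓
w5: no successors, so ◇p fails. ✗
w6: successors {w2}; p there: w2:T. ✓
— 5 worlds.

5 and 5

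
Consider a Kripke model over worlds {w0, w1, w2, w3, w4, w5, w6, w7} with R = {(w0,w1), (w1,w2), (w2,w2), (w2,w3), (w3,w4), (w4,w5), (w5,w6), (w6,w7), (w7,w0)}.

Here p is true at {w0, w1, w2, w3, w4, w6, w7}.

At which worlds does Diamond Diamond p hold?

w0: successors {w1}; Diamond p there: w1:T. ✓
w1: successors {w2}; Diamond p there: w2:T. ✓
w2: successors {w2, w3}; Diamond p there: w2:T, w3:T. ✓
w3: successors {w4}; Diamond p there: w4:F. ✗
w4: successors {w5}; Diamond p there: w5:T. ✓
w5: successors {w6}; Diamond p there: w6:T. ✓
w6: successors {w7}; Diamond p there: w7:T. ✓
w7: successors {w0}; Diamond p there: w0:T. ✓

{w0, w1, w2, w4, w5, w6, w7}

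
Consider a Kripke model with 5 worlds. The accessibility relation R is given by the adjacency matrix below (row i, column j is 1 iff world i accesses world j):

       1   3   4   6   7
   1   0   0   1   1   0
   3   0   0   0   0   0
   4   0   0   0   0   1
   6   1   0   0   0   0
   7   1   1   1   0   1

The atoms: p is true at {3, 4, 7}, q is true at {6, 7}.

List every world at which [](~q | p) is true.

{3, 4, 6, 7}

1: successors {4, 6}; ~q | p there: 4:T, 6:F. ✗
3: no successors, so [](~q | p) holds vacuously. ✓
4: successors {7}; ~q | p there: 7:T. ✓
6: successors {1}; ~q | p there: 1:T. ✓
7: successors {1, 3, 4, 7}; ~q | p there: 1:T, 3:T, 4:T, 7:T. ✓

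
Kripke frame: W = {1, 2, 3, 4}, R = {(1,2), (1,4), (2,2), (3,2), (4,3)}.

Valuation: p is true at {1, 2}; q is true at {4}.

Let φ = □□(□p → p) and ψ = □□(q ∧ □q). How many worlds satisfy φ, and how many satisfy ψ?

3 and 0

For □□(□p → p):
1: successors {2, 4}; □(□p → p) there: 2:T, 4:F. ✗
2: successors {2}; □(□p → p) there: 2:T. ✓
3: successors {2}; □(□p → p) there: 2:T. ✓
4: successors {3}; □(□p → p) there: 3:T. ✓
— 3 worlds.
For □□(q ∧ □q):
1: successors {2, 4}; □(q ∧ □q) there: 2:F, 4:F. ✗
2: successors {2}; □(q ∧ □q) there: 2:F. ✗
3: successors {2}; □(q ∧ □q) there: 2:F. ✗
4: successors {3}; □(q ∧ □q) there: 3:F. ✗
— 0 worlds.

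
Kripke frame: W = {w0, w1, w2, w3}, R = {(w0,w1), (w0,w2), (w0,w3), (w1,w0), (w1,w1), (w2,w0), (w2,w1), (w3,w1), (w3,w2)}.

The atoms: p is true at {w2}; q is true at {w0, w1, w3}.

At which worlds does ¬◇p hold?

{w1, w2}

w0: ◇p is T. ✗
w1: ◇p is F. ✓
w2: ◇p is F. ✓
w3: ◇p is T. ✗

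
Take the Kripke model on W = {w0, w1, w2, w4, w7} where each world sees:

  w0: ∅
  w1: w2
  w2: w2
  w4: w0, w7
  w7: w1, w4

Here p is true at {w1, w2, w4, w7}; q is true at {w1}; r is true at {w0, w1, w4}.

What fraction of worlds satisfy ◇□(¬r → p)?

4/5

w0: no successors, so ◇□(¬r → p) fails. ✗
w1: successors {w2}; □(¬r → p) there: w2:T. ✓
w2: successors {w2}; □(¬r → p) there: w2:T. ✓
w4: successors {w0, w7}; □(¬r → p) there: w0:T, w7:T. ✓
w7: successors {w1, w4}; □(¬r → p) there: w1:T, w4:T. ✓
That's 4 of 5 worlds, so 4/5.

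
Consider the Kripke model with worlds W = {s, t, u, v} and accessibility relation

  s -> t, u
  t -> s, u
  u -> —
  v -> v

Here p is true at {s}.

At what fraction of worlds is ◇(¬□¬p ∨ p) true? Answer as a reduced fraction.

1/2

s: successors {t, u}; ¬□¬p ∨ p there: t:T, u:F. ✓
t: successors {s, u}; ¬□¬p ∨ p there: s:T, u:F. ✓
u: no successors, so ◇(¬□¬p ∨ p) fails. ✗
v: successors {v}; ¬□¬p ∨ p there: v:F. ✗
That's 2 of 4 worlds, so 2/4 = 1/2.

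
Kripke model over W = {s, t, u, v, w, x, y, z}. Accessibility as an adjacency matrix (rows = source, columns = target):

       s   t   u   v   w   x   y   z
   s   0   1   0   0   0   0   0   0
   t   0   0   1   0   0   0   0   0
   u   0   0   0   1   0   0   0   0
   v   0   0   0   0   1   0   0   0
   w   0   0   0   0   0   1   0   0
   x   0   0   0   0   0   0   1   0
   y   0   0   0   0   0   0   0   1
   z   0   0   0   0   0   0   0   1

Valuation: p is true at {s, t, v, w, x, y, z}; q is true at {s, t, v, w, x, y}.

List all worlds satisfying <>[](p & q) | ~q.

s: <>[](p & q) is F, ~q is F. ✗
t: <>[](p & q) is T, ~q is F. ✓
u: <>[](p & q) is T, ~q is T. ✓
v: <>[](p & q) is T, ~q is F. ✓
w: <>[](p & q) is T, ~q is F. ✓
x: <>[](p & q) is F, ~q is F. ✗
y: <>[](p & q) is F, ~q is F. ✗
z: <>[](p & q) is F, ~q is T. ✓

{t, u, v, w, z}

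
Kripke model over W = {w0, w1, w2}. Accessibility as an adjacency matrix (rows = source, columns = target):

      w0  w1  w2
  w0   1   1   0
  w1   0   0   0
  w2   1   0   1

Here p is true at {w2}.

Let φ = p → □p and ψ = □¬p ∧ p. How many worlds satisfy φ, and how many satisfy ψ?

2 and 0

For p → □p:
w0: p is F, □p is F. ✓
w1: p is F, □p is T. ✓
w2: p is T, □p is F. ✗
— 2 worlds.
For □¬p ∧ p:
w0: □¬p is T, p is F. ✗
w1: □¬p is T, p is F. ✗
w2: □¬p is F, p is T. ✗
— 0 worlds.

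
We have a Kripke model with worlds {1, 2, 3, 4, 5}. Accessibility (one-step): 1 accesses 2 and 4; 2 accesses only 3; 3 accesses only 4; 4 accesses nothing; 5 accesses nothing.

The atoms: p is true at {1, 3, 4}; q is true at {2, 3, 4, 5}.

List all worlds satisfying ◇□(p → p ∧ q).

{1, 2, 3}

1: successors {2, 4}; □(p → p ∧ q) there: 2:T, 4:T. ✓
2: successors {3}; □(p → p ∧ q) there: 3:T. ✓
3: successors {4}; □(p → p ∧ q) there: 4:T. ✓
4: no successors, so ◇□(p → p ∧ q) fails. ✗
5: no successors, so ◇□(p → p ∧ q) fails. ✗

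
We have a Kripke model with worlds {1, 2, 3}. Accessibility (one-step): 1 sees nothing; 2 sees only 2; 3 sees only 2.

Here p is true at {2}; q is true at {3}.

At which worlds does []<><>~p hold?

{1}

1: no successors, so []<><>~p holds vacuously. ✓
2: successors {2}; <><>~p there: 2:F. ✗
3: successors {2}; <><>~p there: 2:F. ✗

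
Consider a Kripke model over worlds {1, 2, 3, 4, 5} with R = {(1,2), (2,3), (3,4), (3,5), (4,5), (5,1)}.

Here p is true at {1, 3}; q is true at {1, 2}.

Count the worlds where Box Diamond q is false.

3

1: successors {2}; Diamond q there: 2:F. ✗
2: successors {3}; Diamond q there: 3:F. ✗
3: successors {4, 5}; Diamond q there: 4:F, 5:T. ✗
4: successors {5}; Diamond q there: 5:T. ✓
5: successors {1}; Diamond q there: 1:T. ✓
Satisfying worlds: {4, 5}.
So Box Diamond q fails at the other 3 worlds.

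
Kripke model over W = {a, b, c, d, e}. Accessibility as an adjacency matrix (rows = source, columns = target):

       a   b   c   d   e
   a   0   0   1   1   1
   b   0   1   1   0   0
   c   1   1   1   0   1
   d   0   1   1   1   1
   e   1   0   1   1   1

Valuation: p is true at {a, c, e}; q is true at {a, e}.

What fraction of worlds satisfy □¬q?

a: successors {c, d, e}; ¬q there: c:T, d:T, e:F. ✗
b: successors {b, c}; ¬q there: b:T, c:T. ✓
c: successors {a, b, c, e}; ¬q there: a:F, b:T, c:T, e:F. ✗
d: successors {b, c, d, e}; ¬q there: b:T, c:T, d:T, e:F. ✗
e: successors {a, c, d, e}; ¬q there: a:F, c:T, d:T, e:F. ✗
That's 1 of 5 worlds, so 1/5.

1/5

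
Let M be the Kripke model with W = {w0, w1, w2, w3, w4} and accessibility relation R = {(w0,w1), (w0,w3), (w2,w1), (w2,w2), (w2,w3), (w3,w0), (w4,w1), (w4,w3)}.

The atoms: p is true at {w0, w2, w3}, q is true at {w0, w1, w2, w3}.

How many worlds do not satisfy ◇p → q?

1

w0: ◇p is T, q is T. ✓
w1: ◇p is F, q is T. ✓
w2: ◇p is T, q is T. ✓
w3: ◇p is T, q is T. ✓
w4: ◇p is T, q is F. ✗
Satisfying worlds: {w0, w1, w2, w3}.
So ◇p → q fails at the other 1 world.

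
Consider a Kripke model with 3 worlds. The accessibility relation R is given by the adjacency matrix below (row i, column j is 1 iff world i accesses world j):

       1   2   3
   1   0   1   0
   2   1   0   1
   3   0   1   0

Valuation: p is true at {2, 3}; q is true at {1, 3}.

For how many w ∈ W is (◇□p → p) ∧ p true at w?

2

1: ◇□p → p is T, p is F. ✗
2: ◇□p → p is T, p is T. ✓
3: ◇□p → p is T, p is T. ✓
Satisfying worlds: {2, 3}.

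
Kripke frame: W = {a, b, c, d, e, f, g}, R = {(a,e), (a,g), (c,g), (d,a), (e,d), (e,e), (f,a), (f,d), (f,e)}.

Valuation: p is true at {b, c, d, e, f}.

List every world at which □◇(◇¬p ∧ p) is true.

a: successors {e, g}; ◇(◇¬p ∧ p) there: e:T, g:F. ✗
b: no successors, so □◇(◇¬p ∧ p) holds vacuously. ✓
c: successors {g}; ◇(◇¬p ∧ p) there: g:F. ✗
d: successors {a}; ◇(◇¬p ∧ p) there: a:F. ✗
e: successors {d, e}; ◇(◇¬p ∧ p) there: d:F, e:T. ✗
f: successors {a, d, e}; ◇(◇¬p ∧ p) there: a:F, d:F, e:T. ✗
g: no successors, so □◇(◇¬p ∧ p) holds vacuously. ✓

{b, g}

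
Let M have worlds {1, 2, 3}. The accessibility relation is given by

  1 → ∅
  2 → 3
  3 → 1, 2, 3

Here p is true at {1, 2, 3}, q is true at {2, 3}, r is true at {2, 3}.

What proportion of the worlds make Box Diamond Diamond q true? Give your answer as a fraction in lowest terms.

2/3

1: no successors, so Box Diamond Diamond q holds vacuously. ✓
2: successors {3}; Diamond Diamond q there: 3:T. ✓
3: successors {1, 2, 3}; Diamond Diamond q there: 1:F, 2:T, 3:T. ✗
That's 2 of 3 worlds, so 2/3.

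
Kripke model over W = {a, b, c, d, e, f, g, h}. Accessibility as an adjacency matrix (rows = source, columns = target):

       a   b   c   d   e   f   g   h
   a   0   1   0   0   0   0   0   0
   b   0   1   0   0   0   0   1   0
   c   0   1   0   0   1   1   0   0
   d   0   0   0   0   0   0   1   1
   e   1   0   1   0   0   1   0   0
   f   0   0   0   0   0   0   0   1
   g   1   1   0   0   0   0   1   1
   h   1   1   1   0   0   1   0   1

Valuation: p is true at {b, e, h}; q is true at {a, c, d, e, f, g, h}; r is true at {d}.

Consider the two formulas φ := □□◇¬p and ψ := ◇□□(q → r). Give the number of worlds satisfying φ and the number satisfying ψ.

For □□◇¬p:
a: successors {b}; □◇¬p there: b:T. ✓
b: successors {b, g}; □◇¬p there: b:T, g:F. ✗
c: successors {b, e, f}; □◇¬p there: b:T, e:F, f:T. ✗
d: successors {g, h}; □◇¬p there: g:F, h:F. ✗
e: successors {a, c, f}; □◇¬p there: a:T, c:F, f:T. ✗
f: successors {h}; □◇¬p there: h:F. ✗
g: successors {a, b, g, h}; □◇¬p there: a:T, b:T, g:F, h:F. ✗
h: successors {a, b, c, f, h}; □◇¬p there: a:T, b:T, c:F, f:T, h:F. ✗
— 1 world.
For ◇□□(q → r):
a: successors {b}; □□(q → r) there: b:F. ✗
b: successors {b, g}; □□(q → r) there: b:F, g:F. ✗
c: successors {b, e, f}; □□(q → r) there: b:F, e:F, f:F. ✗
d: successors {g, h}; □□(q → r) there: g:F, h:F. ✗
e: successors {a, c, f}; □□(q → r) there: a:F, c:F, f:F. ✗
f: successors {h}; □□(q → r) there: h:F. ✗
g: successors {a, b, g, h}; □□(q → r) there: a:F, b:F, g:F, h:F. ✗
h: successors {a, b, c, f, h}; □□(q → r) there: a:F, b:F, c:F, f:F, h:F. ✗
— 0 worlds.

1 and 0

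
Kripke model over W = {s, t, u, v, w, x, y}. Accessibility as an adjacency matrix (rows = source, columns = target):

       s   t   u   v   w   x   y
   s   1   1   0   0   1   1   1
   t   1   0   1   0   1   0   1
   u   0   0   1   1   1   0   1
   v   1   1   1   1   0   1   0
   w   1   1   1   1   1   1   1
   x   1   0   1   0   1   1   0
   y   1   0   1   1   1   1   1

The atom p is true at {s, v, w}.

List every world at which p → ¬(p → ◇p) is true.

{t, u, x, y}

s: p is T, ¬(p → ◇p) is F. ✗
t: p is F, ¬(p → ◇p) is F. ✓
u: p is F, ¬(p → ◇p) is F. ✓
v: p is T, ¬(p → ◇p) is F. ✗
w: p is T, ¬(p → ◇p) is F. ✗
x: p is F, ¬(p → ◇p) is F. ✓
y: p is F, ¬(p → ◇p) is F. ✓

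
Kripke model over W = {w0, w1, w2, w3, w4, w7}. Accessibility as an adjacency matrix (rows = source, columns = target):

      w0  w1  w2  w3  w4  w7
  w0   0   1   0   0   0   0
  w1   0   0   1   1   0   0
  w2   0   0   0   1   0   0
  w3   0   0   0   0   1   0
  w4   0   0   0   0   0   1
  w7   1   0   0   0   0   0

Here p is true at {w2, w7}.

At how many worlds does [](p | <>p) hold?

3

w0: successors {w1}; p | <>p there: w1:T. ✓
w1: successors {w2, w3}; p | <>p there: w2:T, w3:F. ✗
w2: successors {w3}; p | <>p there: w3:F. ✗
w3: successors {w4}; p | <>p there: w4:T. ✓
w4: successors {w7}; p | <>p there: w7:T. ✓
w7: successors {w0}; p | <>p there: w0:F. ✗
Satisfying worlds: {w0, w3, w4}.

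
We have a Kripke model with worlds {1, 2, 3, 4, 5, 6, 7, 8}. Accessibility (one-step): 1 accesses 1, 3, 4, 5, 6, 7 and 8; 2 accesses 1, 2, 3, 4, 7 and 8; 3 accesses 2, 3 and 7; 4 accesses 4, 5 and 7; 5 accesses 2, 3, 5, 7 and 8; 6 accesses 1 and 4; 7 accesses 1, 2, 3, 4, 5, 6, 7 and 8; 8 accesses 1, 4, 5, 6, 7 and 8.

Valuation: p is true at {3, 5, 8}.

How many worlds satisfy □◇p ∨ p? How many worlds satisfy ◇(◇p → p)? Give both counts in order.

6 and 7

For □◇p ∨ p:
1: □◇p is F, p is F. ✗
2: □◇p is T, p is F. ✓
3: □◇p is T, p is T. ✓
4: □◇p is T, p is F. ✓
5: □◇p is T, p is T. ✓
6: □◇p is T, p is F. ✓
7: □◇p is F, p is F. ✗
8: □◇p is F, p is T. ✓
— 6 worlds.
For ◇(◇p → p):
1: successors {1, 3, 4, 5, 6, 7, 8}; ◇p → p there: 1:F, 3:T, 4:F, 5:T, 6:T, 7:F, 8:T. ✓
2: successors {1, 2, 3, 4, 7, 8}; ◇p → p there: 1:F, 2:F, 3:T, 4:F, 7:F, 8:T. ✓
3: successors {2, 3, 7}; ◇p → p there: 2:F, 3:T, 7:F. ✓
4: successors {4, 5, 7}; ◇p → p there: 4:F, 5:T, 7:F. ✓
5: successors {2, 3, 5, 7, 8}; ◇p → p there: 2:F, 3:T, 5:T, 7:F, 8:T. ✓
6: successors {1, 4}; ◇p → p there: 1:F, 4:F. ✗
7: successors {1, 2, 3, 4, 5, 6, 7, 8}; ◇p → p there: 1:F, 2:F, 3:T, 4:F, 5:T, 6:T, 7:F, 8:T. ✓
8: successors {1, 4, 5, 6, 7, 8}; ◇p → p there: 1:F, 4:F, 5:T, 6:T, 7:F, 8:T. ✓
— 7 worlds.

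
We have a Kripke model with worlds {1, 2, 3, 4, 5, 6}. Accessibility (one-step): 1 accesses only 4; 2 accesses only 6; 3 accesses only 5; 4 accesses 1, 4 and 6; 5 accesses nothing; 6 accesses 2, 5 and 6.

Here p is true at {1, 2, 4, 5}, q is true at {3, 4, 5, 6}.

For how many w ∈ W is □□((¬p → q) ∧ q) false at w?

4

1: successors {4}; □((¬p → q) ∧ q) there: 4:F. ✗
2: successors {6}; □((¬p → q) ∧ q) there: 6:F. ✗
3: successors {5}; □((¬p → q) ∧ q) there: 5:T. ✓
4: successors {1, 4, 6}; □((¬p → q) ∧ q) there: 1:T, 4:F, 6:F. ✗
5: no successors, so □□((¬p → q) ∧ q) holds vacuously. ✓
6: successors {2, 5, 6}; □((¬p → q) ∧ q) there: 2:T, 5:T, 6:F. ✗
Satisfying worlds: {3, 5}.
So □□((¬p → q) ∧ q) fails at the other 4 worlds.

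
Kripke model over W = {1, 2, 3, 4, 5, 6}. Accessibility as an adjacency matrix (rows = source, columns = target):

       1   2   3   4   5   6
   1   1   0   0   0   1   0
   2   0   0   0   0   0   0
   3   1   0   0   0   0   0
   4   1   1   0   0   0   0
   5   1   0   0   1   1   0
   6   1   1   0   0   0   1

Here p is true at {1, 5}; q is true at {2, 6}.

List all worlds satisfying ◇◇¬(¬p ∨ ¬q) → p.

1: ◇◇¬(¬p ∨ ¬q) is F, p is T. ✓
2: ◇◇¬(¬p ∨ ¬q) is F, p is F. ✓
3: ◇◇¬(¬p ∨ ¬q) is F, p is F. ✓
4: ◇◇¬(¬p ∨ ¬q) is F, p is F. ✓
5: ◇◇¬(¬p ∨ ¬q) is F, p is T. ✓
6: ◇◇¬(¬p ∨ ¬q) is F, p is F. ✓

{1, 2, 3, 4, 5, 6}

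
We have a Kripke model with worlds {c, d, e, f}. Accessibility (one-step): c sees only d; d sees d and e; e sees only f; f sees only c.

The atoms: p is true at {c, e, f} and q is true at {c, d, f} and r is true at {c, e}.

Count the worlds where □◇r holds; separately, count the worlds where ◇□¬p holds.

For □◇r:
c: successors {d}; ◇r there: d:T. ✓
d: successors {d, e}; ◇r there: d:T, e:F. ✗
e: successors {f}; ◇r there: f:T. ✓
f: successors {c}; ◇r there: c:F. ✗
— 2 worlds.
For ◇□¬p:
c: successors {d}; □¬p there: d:F. ✗
d: successors {d, e}; □¬p there: d:F, e:F. ✗
e: successors {f}; □¬p there: f:F. ✗
f: successors {c}; □¬p there: c:T. ✓
— 1 world.

2 and 1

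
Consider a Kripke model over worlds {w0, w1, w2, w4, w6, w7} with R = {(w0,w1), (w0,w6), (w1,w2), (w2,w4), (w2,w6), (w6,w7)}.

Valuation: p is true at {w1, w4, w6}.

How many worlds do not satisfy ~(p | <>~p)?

3

w0: p | <>~p is F. ✓
w1: p | <>~p is T. ✗
w2: p | <>~p is F. ✓
w4: p | <>~p is T. ✗
w6: p | <>~p is T. ✗
w7: p | <>~p is F. ✓
Satisfying worlds: {w0, w2, w7}.
So ~(p | <>~p) fails at the other 3 worlds.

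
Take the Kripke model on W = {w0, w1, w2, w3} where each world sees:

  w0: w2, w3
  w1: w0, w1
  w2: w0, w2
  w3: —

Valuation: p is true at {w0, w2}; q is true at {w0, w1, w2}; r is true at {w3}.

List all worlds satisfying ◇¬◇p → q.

w0: ◇¬◇p is T, q is T. ✓
w1: ◇¬◇p is F, q is T. ✓
w2: ◇¬◇p is F, q is T. ✓
w3: ◇¬◇p is F, q is F. ✓

{w0, w1, w2, w3}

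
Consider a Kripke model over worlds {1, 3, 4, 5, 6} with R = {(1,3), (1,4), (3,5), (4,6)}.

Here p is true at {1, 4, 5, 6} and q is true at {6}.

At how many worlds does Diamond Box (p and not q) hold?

1: successors {3, 4}; Box (p and not q) there: 3:T, 4:F. ✓
3: successors {5}; Box (p and not q) there: 5:T. ✓
4: successors {6}; Box (p and not q) there: 6:T. ✓
5: no successors, so Diamond Box (p and not q) fails. ✗
6: no successors, so Diamond Box (p and not q) fails. ✗
Satisfying worlds: {1, 3, 4}.

3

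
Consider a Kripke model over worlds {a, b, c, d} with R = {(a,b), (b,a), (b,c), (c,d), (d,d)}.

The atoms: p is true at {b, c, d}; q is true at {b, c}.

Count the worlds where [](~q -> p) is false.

1

a: successors {b}; ~q -> p there: b:T. ✓
b: successors {a, c}; ~q -> p there: a:F, c:T. ✗
c: successors {d}; ~q -> p there: d:T. ✓
d: successors {d}; ~q -> p there: d:T. ✓
Satisfying worlds: {a, c, d}.
So [](~q -> p) fails at the other 1 world.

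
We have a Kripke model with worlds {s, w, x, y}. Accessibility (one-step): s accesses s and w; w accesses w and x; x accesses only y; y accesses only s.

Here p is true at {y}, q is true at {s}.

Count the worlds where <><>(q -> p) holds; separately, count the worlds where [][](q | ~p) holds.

For <><>(q -> p):
s: successors {s, w}; <>(q -> p) there: s:T, w:T. ✓
w: successors {w, x}; <>(q -> p) there: w:T, x:T. ✓
x: successors {y}; <>(q -> p) there: y:F. ✗
y: successors {s}; <>(q -> p) there: s:T. ✓
— 3 worlds.
For [][](q | ~p):
s: successors {s, w}; [](q | ~p) there: s:T, w:T. ✓
w: successors {w, x}; [](q | ~p) there: w:T, x:F. ✗
x: successors {y}; [](q | ~p) there: y:T. ✓
y: successors {s}; [](q | ~p) there: s:T. ✓
— 3 worlds.

3 and 3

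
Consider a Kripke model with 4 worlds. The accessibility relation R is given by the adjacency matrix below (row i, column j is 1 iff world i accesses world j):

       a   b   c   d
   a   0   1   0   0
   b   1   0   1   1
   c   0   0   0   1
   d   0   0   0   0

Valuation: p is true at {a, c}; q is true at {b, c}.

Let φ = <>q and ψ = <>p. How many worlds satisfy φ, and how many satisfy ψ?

For <>q:
a: successors {b}; q there: b:T. ✓
b: successors {a, c, d}; q there: a:F, c:T, d:F. ✓
c: successors {d}; q there: d:F. ✗
d: no successors, so <>q fails. ✗
— 2 worlds.
For <>p:
a: successors {b}; p there: b:F. ✗
b: successors {a, c, d}; p there: a:T, c:T, d:F. ✓
c: successors {d}; p there: d:F. ✗
d: no successors, so <>p fails. ✗
— 1 world.

2 and 1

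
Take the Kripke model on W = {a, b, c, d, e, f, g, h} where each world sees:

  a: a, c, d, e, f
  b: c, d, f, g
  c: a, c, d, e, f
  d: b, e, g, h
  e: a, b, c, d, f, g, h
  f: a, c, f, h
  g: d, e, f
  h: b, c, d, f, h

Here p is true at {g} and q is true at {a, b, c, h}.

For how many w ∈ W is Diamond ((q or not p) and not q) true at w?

a: successors {a, c, d, e, f}; (q or not p) and not q there: a:F, c:F, d:T, e:T, f:T. ✓
b: successors {c, d, f, g}; (q or not p) and not q there: c:F, d:T, f:T, g:F. ✓
c: successors {a, c, d, e, f}; (q or not p) and not q there: a:F, c:F, d:T, e:T, f:T. ✓
d: successors {b, e, g, h}; (q or not p) and not q there: b:F, e:T, g:F, h:F. ✓
e: successors {a, b, c, d, f, g, h}; (q or not p) and not q there: a:F, b:F, c:F, d:T, f:T, g:F, h:F. ✓
f: successors {a, c, f, h}; (q or not p) and not q there: a:F, c:F, f:T, h:F. ✓
g: successors {d, e, f}; (q or not p) and not q there: d:T, e:T, f:T. ✓
h: successors {b, c, d, f, h}; (q or not p) and not q there: b:F, c:F, d:T, f:T, h:F. ✓
Satisfying worlds: {a, b, c, d, e, f, g, h}.

8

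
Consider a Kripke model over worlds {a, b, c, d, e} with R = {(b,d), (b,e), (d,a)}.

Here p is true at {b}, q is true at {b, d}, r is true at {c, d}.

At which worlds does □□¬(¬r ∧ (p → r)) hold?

{a, c, d, e}

a: no successors, so □□¬(¬r ∧ (p → r)) holds vacuously. ✓
b: successors {d, e}; □¬(¬r ∧ (p → r)) there: d:F, e:T. ✗
c: no successors, so □□¬(¬r ∧ (p → r)) holds vacuously. ✓
d: successors {a}; □¬(¬r ∧ (p → r)) there: a:T. ✓
e: no successors, so □□¬(¬r ∧ (p → r)) holds vacuously. ✓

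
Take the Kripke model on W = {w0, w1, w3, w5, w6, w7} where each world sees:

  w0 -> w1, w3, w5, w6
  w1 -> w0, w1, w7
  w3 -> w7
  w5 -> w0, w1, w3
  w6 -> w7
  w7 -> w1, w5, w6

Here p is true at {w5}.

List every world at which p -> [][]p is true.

w0: p is F, [][]p is F. ✓
w1: p is F, [][]p is F. ✓
w3: p is F, [][]p is F. ✓
w5: p is T, [][]p is F. ✗
w6: p is F, [][]p is F. ✓
w7: p is F, [][]p is F. ✓

{w0, w1, w3, w6, w7}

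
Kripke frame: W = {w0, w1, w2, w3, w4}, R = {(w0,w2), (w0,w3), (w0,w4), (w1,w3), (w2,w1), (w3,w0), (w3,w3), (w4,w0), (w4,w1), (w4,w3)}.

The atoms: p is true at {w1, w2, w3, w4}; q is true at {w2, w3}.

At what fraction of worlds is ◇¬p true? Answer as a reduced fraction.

2/5

w0: successors {w2, w3, w4}; ¬p there: w2:F, w3:F, w4:F. ✗
w1: successors {w3}; ¬p there: w3:F. ✗
w2: successors {w1}; ¬p there: w1:F. ✗
w3: successors {w0, w3}; ¬p there: w0:T, w3:F. ✓
w4: successors {w0, w1, w3}; ¬p there: w0:T, w1:F, w3:F. ✓
That's 2 of 5 worlds, so 2/5.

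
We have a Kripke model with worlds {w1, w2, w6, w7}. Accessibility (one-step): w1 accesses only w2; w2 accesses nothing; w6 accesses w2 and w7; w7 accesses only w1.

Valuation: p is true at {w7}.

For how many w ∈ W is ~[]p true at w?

3

w1: []p is F. ✓
w2: []p is T. ✗
w6: []p is F. ✓
w7: []p is F. ✓
Satisfying worlds: {w1, w6, w7}.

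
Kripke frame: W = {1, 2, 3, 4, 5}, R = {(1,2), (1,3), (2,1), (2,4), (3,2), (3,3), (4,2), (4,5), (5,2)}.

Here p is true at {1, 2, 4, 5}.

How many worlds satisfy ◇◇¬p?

3

1: successors {2, 3}; ◇¬p there: 2:F, 3:T. ✓
2: successors {1, 4}; ◇¬p there: 1:T, 4:F. ✓
3: successors {2, 3}; ◇¬p there: 2:F, 3:T. ✓
4: successors {2, 5}; ◇¬p there: 2:F, 5:F. ✗
5: successors {2}; ◇¬p there: 2:F. ✗
Satisfying worlds: {1, 2, 3}.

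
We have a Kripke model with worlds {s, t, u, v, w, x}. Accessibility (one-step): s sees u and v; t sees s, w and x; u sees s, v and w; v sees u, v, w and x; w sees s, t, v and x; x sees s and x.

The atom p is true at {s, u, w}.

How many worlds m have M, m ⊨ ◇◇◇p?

6

s: successors {u, v}; ◇◇p there: u:T, v:T. ✓
t: successors {s, w, x}; ◇◇p there: s:T, w:T, x:T. ✓
u: successors {s, v, w}; ◇◇p there: s:T, v:T, w:T. ✓
v: successors {u, v, w, x}; ◇◇p there: u:T, v:T, w:T, x:T. ✓
w: successors {s, t, v, x}; ◇◇p there: s:T, t:T, v:T, x:T. ✓
x: successors {s, x}; ◇◇p there: s:T, x:T. ✓
Satisfying worlds: {s, t, u, v, w, x}.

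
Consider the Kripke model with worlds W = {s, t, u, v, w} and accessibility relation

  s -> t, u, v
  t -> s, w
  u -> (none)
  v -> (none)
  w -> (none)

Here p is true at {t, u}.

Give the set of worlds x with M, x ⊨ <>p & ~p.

{s}

s: <>p is T, ~p is T. ✓
t: <>p is F, ~p is F. ✗
u: <>p is F, ~p is F. ✗
v: <>p is F, ~p is T. ✗
w: <>p is F, ~p is T. ✗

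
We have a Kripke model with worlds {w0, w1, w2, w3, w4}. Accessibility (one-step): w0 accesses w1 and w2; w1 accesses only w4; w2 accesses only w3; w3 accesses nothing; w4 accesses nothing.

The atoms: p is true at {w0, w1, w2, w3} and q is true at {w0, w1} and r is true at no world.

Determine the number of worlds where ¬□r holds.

w0: □r is F. ✓
w1: □r is F. ✓
w2: □r is F. ✓
w3: □r is T. ✗
w4: □r is T. ✗
Satisfying worlds: {w0, w1, w2}.

3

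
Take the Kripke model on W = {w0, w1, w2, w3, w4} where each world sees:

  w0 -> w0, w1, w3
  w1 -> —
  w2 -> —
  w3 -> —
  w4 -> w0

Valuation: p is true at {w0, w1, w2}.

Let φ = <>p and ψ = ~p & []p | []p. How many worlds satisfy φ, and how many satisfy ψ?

For <>p:
w0: successors {w0, w1, w3}; p there: w0:T, w1:T, w3:F. ✓
w1: no successors, so <>p fails. ✗
w2: no successors, so <>p fails. ✗
w3: no successors, so <>p fails. ✗
w4: successors {w0}; p there: w0:T. ✓
— 2 worlds.
For ~p & []p | []p:
w0: ~p & []p is F, []p is F. ✗
w1: ~p & []p is F, []p is T. ✓
w2: ~p & []p is F, []p is T. ✓
w3: ~p & []p is T, []p is T. ✓
w4: ~p & []p is T, []p is T. ✓
— 4 worlds.

2 and 4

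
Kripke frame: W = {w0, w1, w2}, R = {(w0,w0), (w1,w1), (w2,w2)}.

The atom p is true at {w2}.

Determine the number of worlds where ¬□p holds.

2

w0: □p is F. ✓
w1: □p is F. ✓
w2: □p is T. ✗
Satisfying worlds: {w0, w1}.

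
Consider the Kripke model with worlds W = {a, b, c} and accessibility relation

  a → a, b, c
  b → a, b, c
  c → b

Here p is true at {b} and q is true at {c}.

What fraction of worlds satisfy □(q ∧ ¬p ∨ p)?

1/3

a: successors {a, b, c}; q ∧ ¬p ∨ p there: a:F, b:T, c:T. ✗
b: successors {a, b, c}; q ∧ ¬p ∨ p there: a:F, b:T, c:T. ✗
c: successors {b}; q ∧ ¬p ∨ p there: b:T. ✓
That's 1 of 3 worlds, so 1/3.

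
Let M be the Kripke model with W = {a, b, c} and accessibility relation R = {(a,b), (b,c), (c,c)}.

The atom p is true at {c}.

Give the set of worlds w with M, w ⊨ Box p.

{b, c}

a: successors {b}; p there: b:F. ✗
b: successors {c}; p there: c:T. ✓
c: successors {c}; p there: c:T. ✓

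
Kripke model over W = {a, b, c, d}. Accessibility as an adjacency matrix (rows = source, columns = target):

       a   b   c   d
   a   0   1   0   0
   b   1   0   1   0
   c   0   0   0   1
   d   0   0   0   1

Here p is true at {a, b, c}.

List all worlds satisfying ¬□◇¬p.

{a, b}

a: □◇¬p is F. ✓
b: □◇¬p is F. ✓
c: □◇¬p is T. ✗
d: □◇¬p is T. ✗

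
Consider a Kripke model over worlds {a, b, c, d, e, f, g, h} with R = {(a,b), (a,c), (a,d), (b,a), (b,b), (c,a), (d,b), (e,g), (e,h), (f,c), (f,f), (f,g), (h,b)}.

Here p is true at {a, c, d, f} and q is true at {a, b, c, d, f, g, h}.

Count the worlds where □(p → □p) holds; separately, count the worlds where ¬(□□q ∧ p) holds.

4 and 4

For □(p → □p):
a: successors {b, c, d}; p → □p there: b:T, c:T, d:F. ✗
b: successors {a, b}; p → □p there: a:F, b:T. ✗
c: successors {a}; p → □p there: a:F. ✗
d: successors {b}; p → □p there: b:T. ✓
e: successors {g, h}; p → □p there: g:T, h:T. ✓
f: successors {c, f, g}; p → □p there: c:T, f:F, g:T. ✗
g: no successors, so □(p → □p) holds vacuously. ✓
h: successors {b}; p → □p there: b:T. ✓
— 4 worlds.
For ¬(□□q ∧ p):
a: □□q ∧ p is T. ✗
b: □□q ∧ p is F. ✓
c: □□q ∧ p is T. ✗
d: □□q ∧ p is T. ✗
e: □□q ∧ p is F. ✓
f: □□q ∧ p is T. ✗
g: □□q ∧ p is F. ✓
h: □□q ∧ p is F. ✓
— 4 worlds.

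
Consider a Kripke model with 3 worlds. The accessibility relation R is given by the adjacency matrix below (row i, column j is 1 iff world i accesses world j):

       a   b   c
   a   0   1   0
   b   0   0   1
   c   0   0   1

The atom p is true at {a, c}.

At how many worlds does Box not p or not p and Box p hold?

2

a: Box not p is T, not p and Box p is F. ✓
b: Box not p is F, not p and Box p is T. ✓
c: Box not p is F, not p and Box p is F. ✗
Satisfying worlds: {a, b}.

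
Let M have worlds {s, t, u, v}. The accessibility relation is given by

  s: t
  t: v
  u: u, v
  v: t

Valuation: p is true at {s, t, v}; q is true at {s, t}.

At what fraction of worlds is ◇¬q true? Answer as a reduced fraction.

1/2

s: successors {t}; ¬q there: t:F. ✗
t: successors {v}; ¬q there: v:T. ✓
u: successors {u, v}; ¬q there: u:T, v:T. ✓
v: successors {t}; ¬q there: t:F. ✗
That's 2 of 4 worlds, so 2/4 = 1/2.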